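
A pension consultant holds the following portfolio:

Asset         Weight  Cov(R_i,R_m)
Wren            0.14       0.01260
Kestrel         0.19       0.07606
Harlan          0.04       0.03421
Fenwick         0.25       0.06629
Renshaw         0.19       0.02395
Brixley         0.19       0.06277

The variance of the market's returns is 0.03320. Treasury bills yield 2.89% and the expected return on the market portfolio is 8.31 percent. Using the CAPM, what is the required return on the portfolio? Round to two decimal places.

11.16%

β_Wren = 0.01260 / 0.03320 = 0.3795
β_Kestrel = 0.07606 / 0.03320 = 2.2910
β_Harlan = 0.03421 / 0.03320 = 1.0304
β_Fenwick = 0.06629 / 0.03320 = 1.9967
β_Renshaw = 0.02395 / 0.03320 = 0.7214
β_Brixley = 0.06277 / 0.03320 = 1.8907
β_P = Σ w_i β_i = 0.14×0.3795 + 0.19×2.2910 + 0.04×1.0304 + 0.25×1.9967 + 0.19×0.7214 + 0.19×1.8907 = 1.5251
MRP = 8.31% − 2.89% = 5.42%
E(R_P) = R_f + β_P × MRP = 2.89% + 1.5251 × 5.42% = 11.16%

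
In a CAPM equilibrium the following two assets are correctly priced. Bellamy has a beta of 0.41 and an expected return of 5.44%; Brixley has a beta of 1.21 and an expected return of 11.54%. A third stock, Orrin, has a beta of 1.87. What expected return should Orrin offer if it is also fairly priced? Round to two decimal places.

MRP (SML slope) = (11.54% − 5.44%) / (1.21 − 0.41) = 6.10% / 0.80 = 7.6250%
R_f (intercept) = 5.44% − 0.41 × 7.6250% = 2.3138%
E(R_Orrin) = R_f + β × MRP = 2.3138% + 1.87 × 7.6250% = 16.57%

16.57%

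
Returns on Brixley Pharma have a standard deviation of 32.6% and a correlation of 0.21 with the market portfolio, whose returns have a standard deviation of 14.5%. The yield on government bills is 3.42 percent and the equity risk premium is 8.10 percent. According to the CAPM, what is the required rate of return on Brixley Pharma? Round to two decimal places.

7.24%

β = ρ × σ_i / σ_m = 0.21 × 32.6% / 14.5% = 0.4721
E(R) = 3.42% + 0.4721 × 8.10% = 7.24%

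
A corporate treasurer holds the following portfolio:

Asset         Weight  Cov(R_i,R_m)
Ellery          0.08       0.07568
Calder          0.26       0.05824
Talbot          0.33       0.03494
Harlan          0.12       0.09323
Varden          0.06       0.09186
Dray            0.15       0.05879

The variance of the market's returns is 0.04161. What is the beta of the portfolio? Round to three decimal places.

1.400

β_Ellery = 0.07568 / 0.04161 = 1.8188
β_Calder = 0.05824 / 0.04161 = 1.3997
β_Talbot = 0.03494 / 0.04161 = 0.8397
β_Harlan = 0.09323 / 0.04161 = 2.2406
β_Varden = 0.09186 / 0.04161 = 2.2076
β_Dray = 0.05879 / 0.04161 = 1.4129
β_P = Σ w_i β_i = 0.08×1.8188 + 0.26×1.3997 + 0.33×0.8397 + 0.12×2.2406 + 0.06×2.2076 + 0.15×1.4129 = 1.3998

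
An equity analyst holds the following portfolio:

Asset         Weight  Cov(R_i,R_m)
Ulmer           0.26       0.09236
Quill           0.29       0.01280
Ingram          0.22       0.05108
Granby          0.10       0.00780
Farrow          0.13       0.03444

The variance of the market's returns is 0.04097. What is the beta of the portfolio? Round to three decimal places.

1.079

β_Ulmer = 0.09236 / 0.04097 = 2.2543
β_Quill = 0.01280 / 0.04097 = 0.3124
β_Ingram = 0.05108 / 0.04097 = 1.2468
β_Granby = 0.00780 / 0.04097 = 0.1904
β_Farrow = 0.03444 / 0.04097 = 0.8406
β_P = Σ w_i β_i = 0.26×2.2543 + 0.29×0.3124 + 0.22×1.2468 + 0.10×0.1904 + 0.13×0.8406 = 1.0793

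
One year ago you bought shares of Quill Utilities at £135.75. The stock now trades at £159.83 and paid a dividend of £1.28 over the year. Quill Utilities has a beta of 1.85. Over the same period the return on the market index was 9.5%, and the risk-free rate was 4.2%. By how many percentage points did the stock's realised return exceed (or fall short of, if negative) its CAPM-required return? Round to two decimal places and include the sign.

Realised HPR = (P1 + D1 − P0) / P0 = (159.83 + 1.28 − 135.75) / 135.75 = 25.36 / 135.75 = 18.6814%
MRP = 9.5% − 4.2% = 5.30%
CAPM required = R_f + β·MRP = 4.2% + 1.85 × 5.3% = 14.0050%
α = realised − required = 18.6814% − 14.0050% = +4.68%

+4.68%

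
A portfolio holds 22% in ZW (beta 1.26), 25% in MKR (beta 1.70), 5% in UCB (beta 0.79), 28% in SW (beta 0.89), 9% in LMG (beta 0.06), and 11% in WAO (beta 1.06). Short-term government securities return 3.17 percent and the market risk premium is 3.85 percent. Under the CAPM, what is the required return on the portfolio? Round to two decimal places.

7.45%

β_P = Σ w_i β_i = 0.22×1.26 + 0.25×1.70 + 0.05×0.79 + 0.28×0.89 + 0.09×0.06 + 0.11×1.06 = 1.1129
E(R_P) = R_f + β_P × MRP = 3.17% + 1.1129 × 3.85% = 7.45%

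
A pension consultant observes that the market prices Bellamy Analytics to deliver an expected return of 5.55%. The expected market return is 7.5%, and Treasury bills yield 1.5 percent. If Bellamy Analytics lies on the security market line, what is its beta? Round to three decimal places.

0.675

MRP = 7.5% − 1.5% = 6.00%
β = (E(R) − R_f) / MRP = (5.55% − 1.5%) / 6.0% = 4.05% / 6.0% = 0.675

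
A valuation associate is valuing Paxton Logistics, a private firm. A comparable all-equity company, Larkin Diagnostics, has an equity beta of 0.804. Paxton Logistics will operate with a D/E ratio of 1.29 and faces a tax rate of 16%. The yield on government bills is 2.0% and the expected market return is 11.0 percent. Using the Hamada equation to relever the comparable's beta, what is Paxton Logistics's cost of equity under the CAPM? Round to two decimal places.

β_L = β_U × [1 + (1 − t)(D/E)] = 0.804 × [1 + (1 − 0.16) × 1.29]
    = 0.804 × [1 + 0.84 × 1.29] = 0.804 × 2.0836 = 1.6752
MRP = 11.0% − 2.0% = 9.00%
E(R) = R_f + β_L × MRP = 2.0% + 1.6752 × 9.0% = 17.08%

17.08%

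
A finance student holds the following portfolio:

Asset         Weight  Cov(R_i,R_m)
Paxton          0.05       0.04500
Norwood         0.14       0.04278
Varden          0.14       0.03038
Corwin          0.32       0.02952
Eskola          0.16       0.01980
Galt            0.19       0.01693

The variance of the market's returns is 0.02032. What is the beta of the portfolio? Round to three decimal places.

1.394

β_Paxton = 0.04500 / 0.02032 = 2.2146
β_Norwood = 0.04278 / 0.02032 = 2.1053
β_Varden = 0.03038 / 0.02032 = 1.4951
β_Corwin = 0.02952 / 0.02032 = 1.4528
β_Eskola = 0.01980 / 0.02032 = 0.9744
β_Galt = 0.01693 / 0.02032 = 0.8332
β_P = Σ w_i β_i = 0.05×2.2146 + 0.14×2.1053 + 0.14×1.4951 + 0.32×1.4528 + 0.16×0.9744 + 0.19×0.8332 = 1.3939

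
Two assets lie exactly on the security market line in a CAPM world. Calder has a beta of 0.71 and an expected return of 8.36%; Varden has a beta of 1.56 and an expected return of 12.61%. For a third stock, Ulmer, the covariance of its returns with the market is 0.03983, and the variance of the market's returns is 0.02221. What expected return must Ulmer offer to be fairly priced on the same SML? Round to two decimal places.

13.78%

MRP = (12.61% − 8.36%) / (1.56 − 0.71) = 5.0000%
R_f = 8.36% − 0.71 × 5.0000% = 4.8100%
β_Ulmer = Cov / Var(R_m) = 0.03983 / 0.02221 = 1.7933
E(R_Ulmer) = R_f + β × MRP = 4.8100% + 1.7933 × 5.0000% = 13.78%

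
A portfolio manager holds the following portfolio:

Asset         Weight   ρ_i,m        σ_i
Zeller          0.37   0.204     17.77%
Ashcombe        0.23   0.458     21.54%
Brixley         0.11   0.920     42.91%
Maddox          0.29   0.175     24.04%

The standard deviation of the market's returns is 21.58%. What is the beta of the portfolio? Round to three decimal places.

0.425

β_Zeller = 0.204 × 17.77% / 21.58% = 0.1680
β_Ashcombe = 0.458 × 21.54% / 21.58% = 0.4572
β_Brixley = 0.920 × 42.91% / 21.58% = 1.8293
β_Maddox = 0.175 × 24.04% / 21.58% = 0.1949
β_P = Σ w_i β_i = 0.37×0.1680 + 0.23×0.4572 + 0.11×1.8293 + 0.29×0.1949 = 0.4251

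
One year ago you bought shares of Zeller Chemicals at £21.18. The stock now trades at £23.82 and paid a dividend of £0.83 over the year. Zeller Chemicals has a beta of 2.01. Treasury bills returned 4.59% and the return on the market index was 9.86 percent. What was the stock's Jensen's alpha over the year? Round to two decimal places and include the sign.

Realised HPR = (P1 + D1 − P0) / P0 = (23.82 + 0.83 − 21.18) / 21.18 = 3.47 / 21.18 = 16.3834%
MRP = 9.86% − 4.59% = 5.27%
CAPM required = R_f + β·MRP = 4.59% + 2.01 × 5.27% = 15.1827%
α = realised − required = 16.3834% − 15.1827% = +1.20%

+1.20%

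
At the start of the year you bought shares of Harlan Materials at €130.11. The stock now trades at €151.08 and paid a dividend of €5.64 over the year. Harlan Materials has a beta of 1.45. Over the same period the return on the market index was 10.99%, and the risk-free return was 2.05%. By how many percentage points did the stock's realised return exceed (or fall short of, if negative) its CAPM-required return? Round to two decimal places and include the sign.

Realised HPR = (P1 + D1 − P0) / P0 = (151.08 + 5.64 − 130.11) / 130.11 = 26.61 / 130.11 = 20.4519%
MRP = 10.99% − 2.05% = 8.94%
CAPM required = R_f + β·MRP = 2.05% + 1.45 × 8.94% = 15.0130%
α = realised − required = 20.4519% − 15.0130% = +5.44%

+5.44%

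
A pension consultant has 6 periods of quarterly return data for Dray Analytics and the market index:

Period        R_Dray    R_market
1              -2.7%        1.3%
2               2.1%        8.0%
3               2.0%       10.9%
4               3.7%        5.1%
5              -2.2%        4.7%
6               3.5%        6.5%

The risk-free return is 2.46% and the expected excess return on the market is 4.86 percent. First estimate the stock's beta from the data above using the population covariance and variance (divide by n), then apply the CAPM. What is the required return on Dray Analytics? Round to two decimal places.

Mean R_i = (-2.7 + 2.1 + 2.0 + 3.7 − 2.2 + 3.5) / 6 = 1.0667%
Mean R_m = (1.3 + 8.0 + 10.9 + 5.1 + 4.7 + 6.5) / 6 = 6.0833%
Σ(R_i − R̄_i)(R_m − R̄_m) = 27.4367  ⇒  Cov = 27.4367 / 6 = 4.5728
Σ(R_m − R̄_m)² = 52.8083  ⇒  Var(R_m) = 52.8083 / 6 = 8.8014
β = Cov / Var(R_m) = 4.5728 / 8.8014 = 0.5196
E(R) = R_f + β × MRP = 2.46% + 0.5196 × 4.86% = 4.99%

4.99%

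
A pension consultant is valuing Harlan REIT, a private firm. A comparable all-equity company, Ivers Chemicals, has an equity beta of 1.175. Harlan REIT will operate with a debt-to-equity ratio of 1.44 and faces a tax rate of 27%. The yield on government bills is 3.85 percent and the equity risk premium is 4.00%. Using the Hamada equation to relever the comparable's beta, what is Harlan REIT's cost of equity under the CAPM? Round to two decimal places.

β_L = β_U × [1 + (1 − t)(D/E)] = 1.175 × [1 + (1 − 0.27) × 1.44]
    = 1.175 × [1 + 0.73 × 1.44] = 1.175 × 2.0512 = 2.4102
E(R) = R_f + β_L × MRP = 3.85% + 2.4102 × 4.00% = 13.49%

13.49%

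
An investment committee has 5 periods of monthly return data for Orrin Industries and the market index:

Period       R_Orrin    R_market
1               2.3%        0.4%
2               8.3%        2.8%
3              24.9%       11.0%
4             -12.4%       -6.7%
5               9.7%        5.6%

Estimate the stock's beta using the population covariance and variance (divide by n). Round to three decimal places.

Mean R_i = (2.3 + 8.3 + 24.9 − 12.4 + 9.7) / 5 = 6.5600%
Mean R_m = (0.4 + 2.8 + 11.0 − 6.7 + 5.6) / 5 = 2.6200%
Σ(R_i − R̄_i)(R_m − R̄_m) = 349.5240  ⇒  Cov = 349.5240 / 5 = 69.9048
Σ(R_m − R̄_m)² = 170.9280  ⇒  Var(R_m) = 170.9280 / 5 = 34.1856
β = Cov / Var(R_m) = 69.9048 / 34.1856 = 2.0449

2.045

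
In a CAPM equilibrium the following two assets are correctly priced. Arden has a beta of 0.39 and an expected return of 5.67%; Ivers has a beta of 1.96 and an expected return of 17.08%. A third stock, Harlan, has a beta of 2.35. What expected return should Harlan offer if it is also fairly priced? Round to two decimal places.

MRP (SML slope) = (17.08% − 5.67%) / (1.96 − 0.39) = 11.41% / 1.57 = 7.2675%
R_f (intercept) = 5.67% − 0.39 × 7.2675% = 2.8357%
E(R_Harlan) = R_f + β × MRP = 2.8357% + 2.35 × 7.2675% = 19.91%

19.91%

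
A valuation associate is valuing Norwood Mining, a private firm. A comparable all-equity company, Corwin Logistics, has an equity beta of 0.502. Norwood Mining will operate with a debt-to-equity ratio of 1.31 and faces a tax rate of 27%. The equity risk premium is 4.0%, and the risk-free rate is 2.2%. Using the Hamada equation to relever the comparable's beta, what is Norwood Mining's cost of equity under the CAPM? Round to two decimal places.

6.13%

β_L = β_U × [1 + (1 − t)(D/E)] = 0.502 × [1 + (1 − 0.27) × 1.31]
    = 0.502 × [1 + 0.73 × 1.31] = 0.502 × 1.9563 = 0.9821
E(R) = R_f + β_L × MRP = 2.2% + 0.9821 × 4.0% = 6.13%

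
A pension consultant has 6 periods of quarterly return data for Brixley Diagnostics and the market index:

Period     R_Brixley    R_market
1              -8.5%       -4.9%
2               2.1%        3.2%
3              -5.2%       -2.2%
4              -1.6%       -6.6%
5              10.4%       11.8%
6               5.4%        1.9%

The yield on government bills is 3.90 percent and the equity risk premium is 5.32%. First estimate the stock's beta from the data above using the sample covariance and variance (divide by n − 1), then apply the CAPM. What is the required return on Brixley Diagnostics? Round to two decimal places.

Mean R_i = (-8.5 + 2.1 − 5.2 − 1.6 + 10.4 + 5.4) / 6 = 0.4333%
Mean R_m = (-4.9 + 3.2 − 2.2 − 6.6 + 11.8 + 1.9) / 6 = 0.5333%
Σ(R_i − R̄_i)(R_m − R̄_m) = 201.9633  ⇒  Cov = 201.9633 / 5 = 40.3927
Σ(R_m − R̄_m)² = 223.7933  ⇒  Var(R_m) = 223.7933 / 5 = 44.7587
β = Cov / Var(R_m) = 40.3927 / 44.7587 = 0.9025
E(R) = R_f + β × MRP = 3.90% + 0.9025 × 5.32% = 8.70%

8.70%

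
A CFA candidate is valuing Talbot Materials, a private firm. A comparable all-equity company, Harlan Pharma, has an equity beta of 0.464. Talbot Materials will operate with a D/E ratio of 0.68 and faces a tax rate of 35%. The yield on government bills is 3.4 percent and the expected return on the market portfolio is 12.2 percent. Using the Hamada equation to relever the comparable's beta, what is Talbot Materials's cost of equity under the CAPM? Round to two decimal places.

9.29%

β_L = β_U × [1 + (1 − t)(D/E)] = 0.464 × [1 + (1 − 0.35) × 0.68]
    = 0.464 × [1 + 0.65 × 0.68] = 0.464 × 1.4420 = 0.6691
MRP = 12.2% − 3.4% = 8.80%
E(R) = R_f + β_L × MRP = 3.4% + 0.6691 × 8.8% = 9.29%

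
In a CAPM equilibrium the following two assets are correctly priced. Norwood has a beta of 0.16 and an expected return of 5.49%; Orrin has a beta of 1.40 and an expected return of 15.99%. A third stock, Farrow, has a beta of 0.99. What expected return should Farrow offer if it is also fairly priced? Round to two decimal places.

MRP (SML slope) = (15.99% − 5.49%) / (1.40 − 0.16) = 10.50% / 1.24 = 8.4677%
R_f (intercept) = 5.49% − 0.16 × 8.4677% = 4.1352%
E(R_Farrow) = R_f + β × MRP = 4.1352% + 0.99 × 8.4677% = 12.52%

12.52%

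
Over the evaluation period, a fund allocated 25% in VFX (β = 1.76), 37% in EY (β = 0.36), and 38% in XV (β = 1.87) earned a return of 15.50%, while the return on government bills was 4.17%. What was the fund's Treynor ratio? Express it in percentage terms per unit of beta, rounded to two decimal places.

β_P = 0.25×1.76 + 0.37×0.36 + 0.38×1.87 = 1.2838
Treynor = (R_P − R_f) / β_P = (15.50% − 4.17%) / 1.2838 = 11.33% / 1.2838 = 8.83%

8.83%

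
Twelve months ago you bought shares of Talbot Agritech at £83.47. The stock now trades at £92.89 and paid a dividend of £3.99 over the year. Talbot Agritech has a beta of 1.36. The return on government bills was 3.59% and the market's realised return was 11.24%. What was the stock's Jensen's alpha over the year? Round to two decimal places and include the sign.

Realised HPR = (P1 + D1 − P0) / P0 = (92.89 + 3.99 − 83.47) / 83.47 = 13.41 / 83.47 = 16.0657%
MRP = 11.24% − 3.59% = 7.65%
CAPM required = R_f + β·MRP = 3.59% + 1.36 × 7.65% = 13.9940%
α = realised − required = 16.0657% − 13.9940% = +2.07%

+2.07%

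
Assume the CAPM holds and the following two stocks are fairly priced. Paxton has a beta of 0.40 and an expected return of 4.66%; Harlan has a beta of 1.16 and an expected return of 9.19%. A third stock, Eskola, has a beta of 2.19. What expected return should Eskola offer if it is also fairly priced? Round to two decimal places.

15.33%

MRP (SML slope) = (9.19% − 4.66%) / (1.16 − 0.40) = 4.53% / 0.76 = 5.9605%
R_f (intercept) = 4.66% − 0.40 × 5.9605% = 2.2758%
E(R_Eskola) = R_f + β × MRP = 2.2758% + 2.19 × 5.9605% = 15.33%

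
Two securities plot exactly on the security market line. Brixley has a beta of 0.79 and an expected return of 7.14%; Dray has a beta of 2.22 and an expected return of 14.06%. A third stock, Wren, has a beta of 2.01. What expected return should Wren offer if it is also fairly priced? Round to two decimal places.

MRP (SML slope) = (14.06% − 7.14%) / (2.22 − 0.79) = 6.92% / 1.43 = 4.8392%
R_f (intercept) = 7.14% − 0.79 × 4.8392% = 3.3170%
E(R_Wren) = R_f + β × MRP = 3.3170% + 2.01 × 4.8392% = 13.04%

13.04%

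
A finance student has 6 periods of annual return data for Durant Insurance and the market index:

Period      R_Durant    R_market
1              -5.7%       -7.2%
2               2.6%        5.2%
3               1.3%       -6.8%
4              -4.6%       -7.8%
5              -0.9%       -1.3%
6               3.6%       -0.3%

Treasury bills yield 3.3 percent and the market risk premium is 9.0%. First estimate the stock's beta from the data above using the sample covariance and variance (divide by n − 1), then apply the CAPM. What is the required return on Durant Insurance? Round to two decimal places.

Mean R_i = (-5.7 + 2.6 + 1.3 − 4.6 − 0.9 + 3.6) / 6 = -0.6167%
Mean R_m = (-7.2 + 5.2 − 6.8 − 7.8 − 1.3 − 0.3) / 6 = -3.0333%
Σ(R_i − R̄_i)(R_m − R̄_m) = 70.4667  ⇒  Cov = 70.4667 / 5 = 14.0933
Σ(R_m − R̄_m)² = 132.5333  ⇒  Var(R_m) = 132.5333 / 5 = 26.5067
β = Cov / Var(R_m) = 14.0933 / 26.5067 = 0.5317
E(R) = R_f + β × MRP = 3.3% + 0.5317 × 9.0% = 8.09%

8.09%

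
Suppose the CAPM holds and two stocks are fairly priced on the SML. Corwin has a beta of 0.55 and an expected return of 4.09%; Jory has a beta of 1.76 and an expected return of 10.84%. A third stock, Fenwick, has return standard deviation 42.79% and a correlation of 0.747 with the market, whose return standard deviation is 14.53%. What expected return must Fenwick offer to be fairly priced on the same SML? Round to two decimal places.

MRP = (10.84% − 4.09%) / (1.76 − 0.55) = 5.5785%
R_f = 4.09% − 0.55 × 5.5785% = 1.0218%
β_Fenwick = ρ·σ_i/σ_m = 0.747 × 42.79 / 14.53 = 2.1999
E(R_Fenwick) = R_f + β × MRP = 1.0218% + 2.1999 × 5.5785% = 13.29%

13.29%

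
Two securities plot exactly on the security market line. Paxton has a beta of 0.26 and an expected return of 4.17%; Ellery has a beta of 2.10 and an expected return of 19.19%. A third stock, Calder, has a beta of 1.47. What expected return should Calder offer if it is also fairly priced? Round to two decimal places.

14.05%

MRP (SML slope) = (19.19% − 4.17%) / (2.10 − 0.26) = 15.02% / 1.84 = 8.1630%
R_f (intercept) = 4.17% − 0.26 × 8.1630% = 2.0476%
E(R_Calder) = R_f + β × MRP = 2.0476% + 1.47 × 8.1630% = 14.05%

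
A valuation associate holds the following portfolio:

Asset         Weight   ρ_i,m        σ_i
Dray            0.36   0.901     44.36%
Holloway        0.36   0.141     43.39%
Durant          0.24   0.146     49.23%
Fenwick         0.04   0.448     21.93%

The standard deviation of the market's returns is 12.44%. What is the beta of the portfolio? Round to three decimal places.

1.504

β_Dray = 0.901 × 44.36% / 12.44% = 3.2129
β_Holloway = 0.141 × 43.39% / 12.44% = 0.4918
β_Durant = 0.146 × 49.23% / 12.44% = 0.5778
β_Fenwick = 0.448 × 21.93% / 12.44% = 0.7898
β_P = Σ w_i β_i = 0.36×3.2129 + 0.36×0.4918 + 0.24×0.5778 + 0.04×0.7898 = 1.5040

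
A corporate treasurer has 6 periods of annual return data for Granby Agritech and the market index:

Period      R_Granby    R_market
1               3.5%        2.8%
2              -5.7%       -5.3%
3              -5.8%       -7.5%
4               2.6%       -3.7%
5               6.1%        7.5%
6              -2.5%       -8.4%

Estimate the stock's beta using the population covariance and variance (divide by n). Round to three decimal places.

Mean R_i = (3.5 − 5.7 − 5.8 + 2.6 + 6.1 − 2.5) / 6 = -0.3000%
Mean R_m = (2.8 − 5.3 − 7.5 − 3.7 + 7.5 − 8.4) / 6 = -2.4333%
Σ(R_i − R̄_i)(R_m − R̄_m) = 136.2600  ⇒  Cov = 136.2600 / 6 = 22.7100
Σ(R_m − R̄_m)² = 197.1533  ⇒  Var(R_m) = 197.1533 / 6 = 32.8589
β = Cov / Var(R_m) = 22.7100 / 32.8589 = 0.6911

0.691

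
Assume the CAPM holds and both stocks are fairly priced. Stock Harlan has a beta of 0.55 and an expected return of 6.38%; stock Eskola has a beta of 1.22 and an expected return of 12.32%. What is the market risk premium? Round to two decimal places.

Both satisfy E(R) = R_f + β·MRP, so the slope of the SML is
MRP = (12.32% − 6.38%) / (1.22 − 0.55) = 5.94% / 0.67 = 8.8657%

8.87%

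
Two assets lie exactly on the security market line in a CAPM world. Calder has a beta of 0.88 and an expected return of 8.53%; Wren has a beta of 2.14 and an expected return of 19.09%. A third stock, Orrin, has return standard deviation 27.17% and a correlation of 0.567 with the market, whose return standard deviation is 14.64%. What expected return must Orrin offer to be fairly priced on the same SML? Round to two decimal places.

9.97%

MRP = (19.09% − 8.53%) / (2.14 − 0.88) = 8.3810%
R_f = 8.53% − 0.88 × 8.3810% = 1.1547%
β_Orrin = ρ·σ_i/σ_m = 0.567 × 27.17 / 14.64 = 1.0523
E(R_Orrin) = R_f + β × MRP = 1.1547% + 1.0523 × 8.3810% = 9.97%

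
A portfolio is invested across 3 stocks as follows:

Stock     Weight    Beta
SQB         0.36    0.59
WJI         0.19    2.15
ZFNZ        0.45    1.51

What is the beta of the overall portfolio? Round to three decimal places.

β_P = Σ w_i β_i = 0.36×0.59 + 0.19×2.15 + 0.45×1.51 = 1.3004

1.300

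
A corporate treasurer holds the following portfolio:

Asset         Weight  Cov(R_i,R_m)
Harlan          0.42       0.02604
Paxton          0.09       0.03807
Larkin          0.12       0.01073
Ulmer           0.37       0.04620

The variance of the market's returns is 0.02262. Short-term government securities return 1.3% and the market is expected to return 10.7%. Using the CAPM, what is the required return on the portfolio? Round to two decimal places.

β_Harlan = 0.02604 / 0.02262 = 1.1512
β_Paxton = 0.03807 / 0.02262 = 1.6830
β_Larkin = 0.01073 / 0.02262 = 0.4744
β_Ulmer = 0.04620 / 0.02262 = 2.0424
β_P = Σ w_i β_i = 0.42×1.1512 + 0.09×1.6830 + 0.12×0.4744 + 0.37×2.0424 = 1.4476
MRP = 10.7% − 1.3% = 9.40%
E(R_P) = R_f + β_P × MRP = 1.3% + 1.4476 × 9.4% = 14.91%

14.91%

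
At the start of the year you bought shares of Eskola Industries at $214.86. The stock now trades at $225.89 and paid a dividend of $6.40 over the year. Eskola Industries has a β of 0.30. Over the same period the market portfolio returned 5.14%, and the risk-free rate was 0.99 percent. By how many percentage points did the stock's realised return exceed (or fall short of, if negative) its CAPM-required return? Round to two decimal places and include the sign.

Realised HPR = (P1 + D1 − P0) / P0 = (225.89 + 6.40 − 214.86) / 214.86 = 17.43 / 214.86 = 8.1123%
MRP = 5.14% − 0.99% = 4.15%
CAPM required = R_f + β·MRP = 0.99% + 0.30 × 4.15% = 2.2350%
α = realised − required = 8.1123% − 2.2350% = +5.88%

+5.88%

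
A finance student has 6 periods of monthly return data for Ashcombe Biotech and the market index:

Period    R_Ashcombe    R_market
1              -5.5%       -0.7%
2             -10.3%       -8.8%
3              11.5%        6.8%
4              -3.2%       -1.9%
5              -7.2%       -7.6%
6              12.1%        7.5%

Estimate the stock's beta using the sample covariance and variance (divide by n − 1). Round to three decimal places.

1.353

Mean R_i = (-5.5 − 10.3 + 11.5 − 3.2 − 7.2 + 12.1) / 6 = -0.4333%
Mean R_m = (-0.7 − 8.8 + 6.8 − 1.9 − 7.6 + 7.5) / 6 = -0.7833%
Σ(R_i − R̄_i)(R_m − R̄_m) = 322.2033  ⇒  Cov = 322.2033 / 5 = 64.4407
Σ(R_m − R̄_m)² = 238.1083  ⇒  Var(R_m) = 238.1083 / 5 = 47.6217
β = Cov / Var(R_m) = 64.4407 / 47.6217 = 1.3532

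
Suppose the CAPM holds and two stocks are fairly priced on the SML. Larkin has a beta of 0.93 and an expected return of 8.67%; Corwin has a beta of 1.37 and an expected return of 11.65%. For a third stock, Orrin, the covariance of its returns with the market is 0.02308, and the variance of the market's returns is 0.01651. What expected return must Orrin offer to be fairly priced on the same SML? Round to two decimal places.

MRP = (11.65% − 8.67%) / (1.37 − 0.93) = 6.7727%
R_f = 8.67% − 0.93 × 6.7727% = 2.3714%
β_Orrin = Cov / Var(R_m) = 0.02308 / 0.01651 = 1.3979
E(R_Orrin) = R_f + β × MRP = 2.3714% + 1.3979 × 6.7727% = 11.84%

11.84%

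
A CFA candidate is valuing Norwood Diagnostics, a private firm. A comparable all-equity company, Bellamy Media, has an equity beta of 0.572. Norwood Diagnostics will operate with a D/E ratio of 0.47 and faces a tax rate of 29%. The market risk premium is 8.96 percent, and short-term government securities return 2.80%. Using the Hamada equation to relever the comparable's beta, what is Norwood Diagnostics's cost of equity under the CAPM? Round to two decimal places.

9.64%

β_L = β_U × [1 + (1 − t)(D/E)] = 0.572 × [1 + (1 − 0.29) × 0.47]
    = 0.572 × [1 + 0.71 × 0.47] = 0.572 × 1.3337 = 0.7629
E(R) = R_f + β_L × MRP = 2.80% + 0.7629 × 8.96% = 9.64%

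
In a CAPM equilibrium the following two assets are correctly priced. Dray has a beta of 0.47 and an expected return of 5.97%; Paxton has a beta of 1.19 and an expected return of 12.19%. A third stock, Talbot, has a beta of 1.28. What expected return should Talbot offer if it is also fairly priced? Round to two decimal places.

MRP (SML slope) = (12.19% − 5.97%) / (1.19 − 0.47) = 6.22% / 0.72 = 8.6389%
R_f (intercept) = 5.97% − 0.47 × 8.6389% = 1.9097%
E(R_Talbot) = R_f + β × MRP = 1.9097% + 1.28 × 8.6389% = 12.97%

12.97%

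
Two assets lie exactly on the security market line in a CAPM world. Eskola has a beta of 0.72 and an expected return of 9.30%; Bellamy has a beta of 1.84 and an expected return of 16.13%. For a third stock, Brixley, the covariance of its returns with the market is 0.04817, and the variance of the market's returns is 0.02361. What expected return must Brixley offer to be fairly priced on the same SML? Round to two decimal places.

MRP = (16.13% − 9.30%) / (1.84 − 0.72) = 6.0982%
R_f = 9.30% − 0.72 × 6.0982% = 4.9093%
β_Brixley = Cov / Var(R_m) = 0.04817 / 0.02361 = 2.0402
E(R_Brixley) = R_f + β × MRP = 4.9093% + 2.0402 × 6.0982% = 17.35%

17.35%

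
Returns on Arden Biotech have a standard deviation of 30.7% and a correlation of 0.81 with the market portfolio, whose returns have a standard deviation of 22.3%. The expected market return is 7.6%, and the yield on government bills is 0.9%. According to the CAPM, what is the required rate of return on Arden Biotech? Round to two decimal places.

8.37%

β = ρ × σ_i / σ_m = 0.81 × 30.7% / 22.3% = 1.1151
MRP = 7.6% − 0.9% = 6.70%
E(R) = 0.9% + 1.1151 × 6.7% = 8.37%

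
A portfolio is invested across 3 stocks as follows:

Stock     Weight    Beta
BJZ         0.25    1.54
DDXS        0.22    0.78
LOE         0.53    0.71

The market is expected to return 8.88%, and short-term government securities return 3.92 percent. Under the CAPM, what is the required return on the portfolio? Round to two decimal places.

8.55%

β_P = Σ w_i β_i = 0.25×1.54 + 0.22×0.78 + 0.53×0.71 = 0.9329
MRP = 8.88% − 3.92% = 4.96%
E(R_P) = R_f + β_P × MRP = 3.92% + 0.9329 × 4.96% = 8.55%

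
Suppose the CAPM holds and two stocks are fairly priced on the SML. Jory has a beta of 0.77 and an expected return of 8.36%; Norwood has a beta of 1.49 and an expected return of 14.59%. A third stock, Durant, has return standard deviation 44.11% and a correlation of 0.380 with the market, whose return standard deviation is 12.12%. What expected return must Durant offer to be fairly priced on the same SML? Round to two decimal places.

13.66%

MRP = (14.59% − 8.36%) / (1.49 − 0.77) = 8.6528%
R_f = 8.36% − 0.77 × 8.6528% = 1.6973%
β_Durant = ρ·σ_i/σ_m = 0.380 × 44.11 / 12.12 = 1.3830
E(R_Durant) = R_f + β × MRP = 1.6973% + 1.3830 × 8.6528% = 13.66%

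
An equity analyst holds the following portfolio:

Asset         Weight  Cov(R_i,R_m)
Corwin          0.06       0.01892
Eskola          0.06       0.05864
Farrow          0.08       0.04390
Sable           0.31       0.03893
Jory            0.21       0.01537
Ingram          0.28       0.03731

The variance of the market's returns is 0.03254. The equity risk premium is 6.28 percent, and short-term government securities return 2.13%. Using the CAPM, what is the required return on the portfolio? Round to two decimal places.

8.67%

β_Corwin = 0.01892 / 0.03254 = 0.5814
β_Eskola = 0.05864 / 0.03254 = 1.8021
β_Farrow = 0.04390 / 0.03254 = 1.3491
β_Sable = 0.03893 / 0.03254 = 1.1964
β_Jory = 0.01537 / 0.03254 = 0.4723
β_Ingram = 0.03731 / 0.03254 = 1.1466
β_P = Σ w_i β_i = 0.06×0.5814 + 0.06×1.8021 + 0.08×1.3491 + 0.31×1.1964 + 0.21×0.4723 + 0.28×1.1466 = 1.0421
E(R_P) = R_f + β_P × MRP = 2.13% + 1.0421 × 6.28% = 8.67%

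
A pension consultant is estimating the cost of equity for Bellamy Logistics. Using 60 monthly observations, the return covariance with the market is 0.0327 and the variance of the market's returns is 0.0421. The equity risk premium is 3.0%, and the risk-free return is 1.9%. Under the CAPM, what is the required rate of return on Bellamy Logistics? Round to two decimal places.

β = Cov(R_i, R_m) / Var(R_m) = 0.0327 / 0.0421 = 0.7767
E(R) = R_f + β × MRP = 1.9% + 0.7767 × 3.0% = 4.23%

4.23%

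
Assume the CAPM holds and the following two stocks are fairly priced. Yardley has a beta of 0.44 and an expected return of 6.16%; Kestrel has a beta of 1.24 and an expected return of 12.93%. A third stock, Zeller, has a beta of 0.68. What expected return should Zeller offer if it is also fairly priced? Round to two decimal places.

8.19%

MRP (SML slope) = (12.93% − 6.16%) / (1.24 − 0.44) = 6.77% / 0.80 = 8.4625%
R_f (intercept) = 6.16% − 0.44 × 8.4625% = 2.4365%
E(R_Zeller) = R_f + β × MRP = 2.4365% + 0.68 × 8.4625% = 8.19%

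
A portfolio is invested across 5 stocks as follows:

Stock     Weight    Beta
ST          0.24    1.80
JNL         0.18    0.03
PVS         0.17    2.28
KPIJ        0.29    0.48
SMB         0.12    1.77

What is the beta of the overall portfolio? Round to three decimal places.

β_P = Σ w_i β_i = 0.24×1.80 + 0.18×0.03 + 0.17×2.28 + 0.29×0.48 + 0.12×1.77 = 1.1766

1.177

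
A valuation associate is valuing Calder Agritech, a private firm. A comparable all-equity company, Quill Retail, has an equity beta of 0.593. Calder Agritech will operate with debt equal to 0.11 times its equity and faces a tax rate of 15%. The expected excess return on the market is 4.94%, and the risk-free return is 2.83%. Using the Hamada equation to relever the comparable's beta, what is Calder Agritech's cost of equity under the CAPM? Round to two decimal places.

6.03%

β_L = β_U × [1 + (1 − t)(D/E)] = 0.593 × [1 + (1 − 0.15) × 0.11]
    = 0.593 × [1 + 0.85 × 0.11] = 0.593 × 1.0935 = 0.6484
E(R) = R_f + β_L × MRP = 2.83% + 0.6484 × 4.94% = 6.03%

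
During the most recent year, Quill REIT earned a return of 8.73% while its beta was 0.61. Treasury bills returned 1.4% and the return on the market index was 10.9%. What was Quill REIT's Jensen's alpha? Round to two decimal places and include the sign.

Market excess return = 10.9% − 1.4% = 9.50%
CAPM benchmark = R_f + β(R_m − R_f) = 1.4% + 0.61 × 9.5% = 7.1950%
α = actual − benchmark = 8.73% − 7.1950% = +1.54%

+1.54%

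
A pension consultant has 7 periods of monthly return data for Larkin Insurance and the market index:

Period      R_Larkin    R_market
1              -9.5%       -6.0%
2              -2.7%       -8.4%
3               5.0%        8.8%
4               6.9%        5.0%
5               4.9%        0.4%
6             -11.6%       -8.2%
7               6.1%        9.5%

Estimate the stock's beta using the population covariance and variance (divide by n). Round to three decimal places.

Mean R_i = (-9.5 − 2.7 + 5.0 + 6.9 + 4.9 − 11.6 + 6.1) / 7 = -0.1286%
Mean R_m = (-6.0 − 8.4 + 8.8 + 5.0 + 0.4 − 8.2 + 9.5) / 7 = 0.1571%
Σ(R_i − R̄_i)(R_m − R̄_m) = 313.3514  ⇒  Cov = 313.3514 / 7 = 44.7645
Σ(R_m − R̄_m)² = 366.4771  ⇒  Var(R_m) = 366.4771 / 7 = 52.3539
β = Cov / Var(R_m) = 44.7645 / 52.3539 = 0.8550

0.855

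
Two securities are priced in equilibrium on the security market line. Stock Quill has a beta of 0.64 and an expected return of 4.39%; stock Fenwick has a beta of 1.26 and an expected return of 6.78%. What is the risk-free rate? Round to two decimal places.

Both satisfy E(R) = R_f + β·MRP, so the slope of the SML is
MRP = (6.78% − 4.39%) / (1.26 − 0.64) = 2.39% / 0.62 = 3.8548%
R_f = E(R_Quill) − β_Quill·MRP = 4.39% − 0.64 × 3.8548% = 1.9229%

1.92%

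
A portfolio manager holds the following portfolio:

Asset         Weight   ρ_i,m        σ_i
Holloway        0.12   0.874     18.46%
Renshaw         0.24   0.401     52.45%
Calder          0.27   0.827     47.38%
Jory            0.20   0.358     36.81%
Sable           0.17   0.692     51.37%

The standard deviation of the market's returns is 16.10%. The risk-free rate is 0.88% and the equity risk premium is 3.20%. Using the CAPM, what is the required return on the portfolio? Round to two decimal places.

6.10%

β_Holloway = 0.874 × 18.46% / 16.10% = 1.0021
β_Renshaw = 0.401 × 52.45% / 16.10% = 1.3064
β_Calder = 0.827 × 47.38% / 16.10% = 2.4337
β_Jory = 0.358 × 36.81% / 16.10% = 0.8185
β_Sable = 0.692 × 51.37% / 16.10% = 2.2080
β_P = Σ w_i β_i = 0.12×1.0021 + 0.24×1.3064 + 0.27×2.4337 + 0.20×0.8185 + 0.17×2.2080 = 1.6299
E(R_P) = R_f + β_P × MRP = 0.88% + 1.6299 × 3.20% = 6.10%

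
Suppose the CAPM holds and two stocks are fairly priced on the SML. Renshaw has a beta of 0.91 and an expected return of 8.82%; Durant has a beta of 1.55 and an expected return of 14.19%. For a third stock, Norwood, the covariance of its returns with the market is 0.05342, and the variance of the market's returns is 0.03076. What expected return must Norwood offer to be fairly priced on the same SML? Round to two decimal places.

MRP = (14.19% − 8.82%) / (1.55 − 0.91) = 8.3906%
R_f = 8.82% − 0.91 × 8.3906% = 1.1846%
β_Norwood = Cov / Var(R_m) = 0.05342 / 0.03076 = 1.7367
E(R_Norwood) = R_f + β × MRP = 1.1846% + 1.7367 × 8.3906% = 15.76%

15.76%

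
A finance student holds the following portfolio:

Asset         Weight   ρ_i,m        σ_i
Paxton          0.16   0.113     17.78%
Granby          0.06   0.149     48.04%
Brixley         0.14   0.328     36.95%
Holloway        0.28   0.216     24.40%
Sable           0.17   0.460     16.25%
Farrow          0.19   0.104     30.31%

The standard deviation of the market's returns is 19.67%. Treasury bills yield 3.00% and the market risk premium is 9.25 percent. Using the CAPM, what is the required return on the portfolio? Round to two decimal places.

5.72%

β_Paxton = 0.113 × 17.78% / 19.67% = 0.1021
β_Granby = 0.149 × 48.04% / 19.67% = 0.3639
β_Brixley = 0.328 × 36.95% / 19.67% = 0.6161
β_Holloway = 0.216 × 24.40% / 19.67% = 0.2679
β_Sable = 0.460 × 16.25% / 19.67% = 0.3800
β_Farrow = 0.104 × 30.31% / 19.67% = 0.1603
β_P = Σ w_i β_i = 0.16×0.1021 + 0.06×0.3639 + 0.14×0.6161 + 0.28×0.2679 + 0.17×0.3800 + 0.19×0.1603 = 0.2945
E(R_P) = R_f + β_P × MRP = 3.00% + 0.2945 × 9.25% = 5.72%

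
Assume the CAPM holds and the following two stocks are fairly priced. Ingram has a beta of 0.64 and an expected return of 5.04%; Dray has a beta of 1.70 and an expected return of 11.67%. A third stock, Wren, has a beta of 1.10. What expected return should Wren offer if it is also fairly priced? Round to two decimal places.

7.92%

MRP (SML slope) = (11.67% − 5.04%) / (1.70 − 0.64) = 6.63% / 1.06 = 6.2547%
R_f (intercept) = 5.04% − 0.64 × 6.2547% = 1.0370%
E(R_Wren) = R_f + β × MRP = 1.0370% + 1.10 × 6.2547% = 7.92%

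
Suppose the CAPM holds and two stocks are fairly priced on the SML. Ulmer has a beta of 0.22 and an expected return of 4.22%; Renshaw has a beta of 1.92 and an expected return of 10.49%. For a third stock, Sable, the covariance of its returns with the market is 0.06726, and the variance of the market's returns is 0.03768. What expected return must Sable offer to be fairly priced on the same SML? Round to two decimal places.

9.99%

MRP = (10.49% − 4.22%) / (1.92 − 0.22) = 3.6882%
R_f = 4.22% − 0.22 × 3.6882% = 3.4086%
β_Sable = Cov / Var(R_m) = 0.06726 / 0.03768 = 1.7850
E(R_Sable) = R_f + β × MRP = 3.4086% + 1.7850 × 3.6882% = 9.99%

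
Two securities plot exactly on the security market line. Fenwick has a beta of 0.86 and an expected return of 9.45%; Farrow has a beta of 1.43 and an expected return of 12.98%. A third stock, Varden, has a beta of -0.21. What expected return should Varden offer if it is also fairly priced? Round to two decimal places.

MRP (SML slope) = (12.98% − 9.45%) / (1.43 − 0.86) = 3.53% / 0.57 = 6.1930%
R_f (intercept) = 9.45% − 0.86 × 6.1930% = 4.1240%
E(R_Varden) = R_f + β × MRP = 4.1240% + -0.21 × 6.1930% = 2.82%

2.82%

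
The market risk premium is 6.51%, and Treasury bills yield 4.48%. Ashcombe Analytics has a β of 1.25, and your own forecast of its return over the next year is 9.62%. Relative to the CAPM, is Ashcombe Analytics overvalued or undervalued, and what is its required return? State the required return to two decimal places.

Overvalued; required return 12.62%

Required return = R_f + β·MRP = 4.48% + 1.25 × 6.51% = 12.62%
Forecast 9.62% < required 12.62% → the stock plots below the SML → overvalued.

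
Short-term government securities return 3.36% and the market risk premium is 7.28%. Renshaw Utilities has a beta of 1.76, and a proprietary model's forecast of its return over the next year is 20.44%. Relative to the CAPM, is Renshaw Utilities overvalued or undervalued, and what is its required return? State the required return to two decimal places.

Required return = R_f + β·MRP = 3.36% + 1.76 × 7.28% = 16.17%
Forecast 20.44% > required 16.17% → the stock plots above the SML → undervalued.

Undervalued; required return 16.17%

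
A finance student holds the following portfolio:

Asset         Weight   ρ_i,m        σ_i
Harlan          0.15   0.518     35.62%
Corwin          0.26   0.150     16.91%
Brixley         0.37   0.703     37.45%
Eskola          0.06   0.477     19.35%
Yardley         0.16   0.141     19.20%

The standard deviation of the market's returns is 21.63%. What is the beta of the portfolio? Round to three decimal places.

β_Harlan = 0.518 × 35.62% / 21.63% = 0.8530
β_Corwin = 0.150 × 16.91% / 21.63% = 0.1173
β_Brixley = 0.703 × 37.45% / 21.63% = 1.2172
β_Eskola = 0.477 × 19.35% / 21.63% = 0.4267
β_Yardley = 0.141 × 19.20% / 21.63% = 0.1252
β_P = Σ w_i β_i = 0.15×0.8530 + 0.26×0.1173 + 0.37×1.2172 + 0.06×0.4267 + 0.16×0.1252 = 0.6544

0.654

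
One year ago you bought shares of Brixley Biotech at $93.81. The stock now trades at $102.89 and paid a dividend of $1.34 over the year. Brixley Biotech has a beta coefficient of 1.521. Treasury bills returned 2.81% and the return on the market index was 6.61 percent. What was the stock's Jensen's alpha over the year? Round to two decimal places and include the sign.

+2.52%

Realised HPR = (P1 + D1 − P0) / P0 = (102.89 + 1.34 − 93.81) / 93.81 = 10.42 / 93.81 = 11.1076%
MRP = 6.61% − 2.81% = 3.80%
CAPM required = R_f + β·MRP = 2.81% + 1.521 × 3.80% = 8.58980%
α = realised − required = 11.1076% − 8.58980% = +2.52%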